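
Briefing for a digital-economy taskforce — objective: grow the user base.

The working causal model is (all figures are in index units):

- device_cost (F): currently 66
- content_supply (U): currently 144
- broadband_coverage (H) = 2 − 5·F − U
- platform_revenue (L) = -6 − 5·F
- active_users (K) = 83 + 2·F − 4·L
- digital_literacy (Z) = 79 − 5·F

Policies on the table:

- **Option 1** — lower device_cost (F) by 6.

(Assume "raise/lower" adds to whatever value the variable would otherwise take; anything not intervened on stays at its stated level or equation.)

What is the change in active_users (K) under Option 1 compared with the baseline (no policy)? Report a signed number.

Baseline:
  F = 66
  L = -6 − 5·66 = -336
  K = 83 + 2·66 − 4·(-336) = 1559
Option 1 (F − 6):
  F = 66 − 6 = 60
  L = -6 − 5·60 = -306
  K = 83 + 2·60 − 4·(-306) = 1427
Change in K: 1427 − 1559 = -132

-132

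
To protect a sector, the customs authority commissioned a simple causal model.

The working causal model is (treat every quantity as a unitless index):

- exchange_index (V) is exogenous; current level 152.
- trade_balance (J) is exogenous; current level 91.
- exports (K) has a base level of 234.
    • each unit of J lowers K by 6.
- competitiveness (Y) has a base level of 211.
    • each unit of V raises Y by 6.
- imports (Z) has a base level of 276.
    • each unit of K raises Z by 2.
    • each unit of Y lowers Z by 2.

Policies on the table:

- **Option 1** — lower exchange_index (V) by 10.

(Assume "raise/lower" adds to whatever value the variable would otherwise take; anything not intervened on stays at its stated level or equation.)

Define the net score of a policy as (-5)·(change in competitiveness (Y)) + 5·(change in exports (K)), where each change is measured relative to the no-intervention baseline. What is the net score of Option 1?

Baseline:
  V = 152
  J = 91
  K = 234 − 6·91 = -312
  Y = 211 + 6·152 = 1123
Option 1 (V − 10):
  V = 152 − 10 = 142
  J = 91
  K = 234 − 6·91 = -312
  Y = 211 + 6·142 = 1063
ΔY = 1063 − 1123 = -60; ΔK = -312 − (-312) = 0
Score = (-5)·(-60) + 5·0 = 300

300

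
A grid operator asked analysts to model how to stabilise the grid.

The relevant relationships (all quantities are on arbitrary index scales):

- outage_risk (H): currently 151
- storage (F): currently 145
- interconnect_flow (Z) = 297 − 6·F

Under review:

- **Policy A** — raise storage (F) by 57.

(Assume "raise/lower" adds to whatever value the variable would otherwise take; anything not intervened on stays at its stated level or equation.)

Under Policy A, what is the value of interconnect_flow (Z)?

Policy A (F + 57):
  F = 145 + 57 = 202
  Z = 297 − 6·202 = -915

-915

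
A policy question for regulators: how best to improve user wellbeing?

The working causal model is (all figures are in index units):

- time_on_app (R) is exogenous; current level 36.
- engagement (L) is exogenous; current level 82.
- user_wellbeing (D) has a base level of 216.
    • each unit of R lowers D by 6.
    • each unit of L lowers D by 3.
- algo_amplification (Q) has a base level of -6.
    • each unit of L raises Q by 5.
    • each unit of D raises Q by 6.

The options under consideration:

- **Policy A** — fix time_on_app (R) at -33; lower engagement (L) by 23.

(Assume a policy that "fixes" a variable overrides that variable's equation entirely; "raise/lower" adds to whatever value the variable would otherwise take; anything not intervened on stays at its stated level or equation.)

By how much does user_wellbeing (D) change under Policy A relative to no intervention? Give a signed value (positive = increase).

Baseline:
  R = 36
  L = 82
  D = 216 − 6·36 − 3·82 = -246
Policy A (R := -33, L − 23):
  R = -33
  L = 82 − 23 = 59
  D = 216 − 6·(-33) − 3·59 = 237
Change in D: 237 − (-246) = 483

483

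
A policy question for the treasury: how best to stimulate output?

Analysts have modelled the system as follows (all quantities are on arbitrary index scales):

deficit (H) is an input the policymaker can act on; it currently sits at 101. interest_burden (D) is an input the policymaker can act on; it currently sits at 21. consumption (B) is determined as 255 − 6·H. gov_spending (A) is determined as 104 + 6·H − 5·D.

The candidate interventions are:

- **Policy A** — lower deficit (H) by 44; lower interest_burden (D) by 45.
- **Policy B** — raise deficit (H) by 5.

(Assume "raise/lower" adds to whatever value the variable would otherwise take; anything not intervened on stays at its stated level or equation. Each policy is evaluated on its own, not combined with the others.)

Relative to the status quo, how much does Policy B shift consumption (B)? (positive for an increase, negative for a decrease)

-30

Baseline:
  H = 101
  B = 255 − 6·101 = -351
Policy B (H + 5):
  H = 101 + 5 = 106
  B = 255 − 6·106 = -381
Change in B: -381 − (-351) = -30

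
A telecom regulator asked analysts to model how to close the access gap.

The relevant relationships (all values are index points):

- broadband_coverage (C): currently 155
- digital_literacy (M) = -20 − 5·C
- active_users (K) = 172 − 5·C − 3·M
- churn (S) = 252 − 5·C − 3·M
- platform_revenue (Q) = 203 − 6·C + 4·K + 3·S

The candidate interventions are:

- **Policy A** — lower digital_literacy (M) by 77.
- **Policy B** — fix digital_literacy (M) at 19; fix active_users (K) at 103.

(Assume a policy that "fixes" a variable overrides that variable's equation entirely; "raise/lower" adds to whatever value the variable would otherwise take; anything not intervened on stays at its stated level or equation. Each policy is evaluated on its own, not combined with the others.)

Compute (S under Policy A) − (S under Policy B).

Policy A (M − 77):
  C = 155
  M = -20 − 5·155 (−77 from intervention) = -872
  S = 252 − 5·155 − 3·(-872) = 2093
Policy B (M := 19, K := 103):
  C = 155
  M = 19
  S = 252 − 5·155 − 3·19 = -580
S: 2093 − (-580) = 2673

2673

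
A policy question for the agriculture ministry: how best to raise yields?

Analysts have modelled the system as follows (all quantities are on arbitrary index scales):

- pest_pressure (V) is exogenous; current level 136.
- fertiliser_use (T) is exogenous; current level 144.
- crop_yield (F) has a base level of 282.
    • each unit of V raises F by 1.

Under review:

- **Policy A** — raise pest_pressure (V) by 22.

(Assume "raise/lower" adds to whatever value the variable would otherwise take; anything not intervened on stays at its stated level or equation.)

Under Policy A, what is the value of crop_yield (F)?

440

Policy A (V + 22):
  V = 136 + 22 = 158
  F = 282 + 158 = 440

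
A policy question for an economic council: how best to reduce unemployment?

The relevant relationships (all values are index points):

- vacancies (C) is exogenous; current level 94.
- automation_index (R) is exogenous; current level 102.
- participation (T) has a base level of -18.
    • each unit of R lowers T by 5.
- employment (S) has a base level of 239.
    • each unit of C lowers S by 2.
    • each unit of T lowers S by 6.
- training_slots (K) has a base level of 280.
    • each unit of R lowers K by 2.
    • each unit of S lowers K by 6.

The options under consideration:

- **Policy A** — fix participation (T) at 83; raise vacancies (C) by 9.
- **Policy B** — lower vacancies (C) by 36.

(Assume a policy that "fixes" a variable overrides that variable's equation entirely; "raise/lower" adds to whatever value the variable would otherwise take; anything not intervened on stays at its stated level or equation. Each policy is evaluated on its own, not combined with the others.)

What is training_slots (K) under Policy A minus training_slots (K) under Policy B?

Policy A (T := 83, C + 9):
  C = 94 + 9 = 103
  R = 102
  T = 83
  S = 239 − 2·103 − 6·83 = -465
  K = 280 − 2·102 − 6·(-465) = 2866
Policy B (C − 36):
  C = 94 − 36 = 58
  R = 102
  T = -18 − 5·102 = -528
  S = 239 − 2·58 − 6·(-528) = 3291
  K = 280 − 2·102 − 6·3291 = -19670
K: 2866 − (-19670) = 22536

22536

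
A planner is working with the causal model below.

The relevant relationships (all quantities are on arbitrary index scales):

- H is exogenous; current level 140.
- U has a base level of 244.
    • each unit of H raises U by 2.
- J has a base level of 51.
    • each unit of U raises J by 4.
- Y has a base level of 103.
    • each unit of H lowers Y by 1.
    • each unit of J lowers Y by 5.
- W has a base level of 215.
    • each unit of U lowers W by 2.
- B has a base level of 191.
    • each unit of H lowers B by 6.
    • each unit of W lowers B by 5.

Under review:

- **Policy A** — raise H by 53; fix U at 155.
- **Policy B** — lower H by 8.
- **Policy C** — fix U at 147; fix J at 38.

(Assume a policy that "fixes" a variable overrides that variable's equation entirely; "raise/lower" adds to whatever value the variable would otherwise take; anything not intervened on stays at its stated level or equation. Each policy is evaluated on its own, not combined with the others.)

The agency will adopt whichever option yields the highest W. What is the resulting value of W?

-79

Policy A (H + 53, U := 155):
  H = 140 + 53 = 193
  U = 155
  W = 215 − 2·155 = -95
Policy B (H − 8):
  H = 140 − 8 = 132
  U = 244 + 2·132 = 508
  W = 215 − 2·508 = -801
Policy C (U := 147, J := 38):
  H = 140
  U = 147
  W = 215 − 2·147 = -79
Comparing — Policy A: W=-95, Policy B: W=-801, Policy C: W=-79. Highest is -79 (Policy C).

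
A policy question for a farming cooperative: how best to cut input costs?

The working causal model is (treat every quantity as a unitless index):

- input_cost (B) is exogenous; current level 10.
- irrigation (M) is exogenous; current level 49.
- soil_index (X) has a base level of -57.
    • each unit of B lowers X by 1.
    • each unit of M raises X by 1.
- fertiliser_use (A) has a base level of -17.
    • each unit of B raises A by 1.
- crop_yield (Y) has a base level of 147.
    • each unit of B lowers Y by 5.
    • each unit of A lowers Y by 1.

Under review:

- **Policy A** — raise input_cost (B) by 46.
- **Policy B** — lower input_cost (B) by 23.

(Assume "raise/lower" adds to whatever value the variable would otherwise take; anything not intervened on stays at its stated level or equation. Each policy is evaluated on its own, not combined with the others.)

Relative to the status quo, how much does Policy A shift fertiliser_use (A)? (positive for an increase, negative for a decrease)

Baseline:
  B = 10
  A = -17 + 10 = -7
Policy A (B + 46):
  B = 10 + 46 = 56
  A = -17 + 56 = 39
Change in A: 39 − (-7) = 46

46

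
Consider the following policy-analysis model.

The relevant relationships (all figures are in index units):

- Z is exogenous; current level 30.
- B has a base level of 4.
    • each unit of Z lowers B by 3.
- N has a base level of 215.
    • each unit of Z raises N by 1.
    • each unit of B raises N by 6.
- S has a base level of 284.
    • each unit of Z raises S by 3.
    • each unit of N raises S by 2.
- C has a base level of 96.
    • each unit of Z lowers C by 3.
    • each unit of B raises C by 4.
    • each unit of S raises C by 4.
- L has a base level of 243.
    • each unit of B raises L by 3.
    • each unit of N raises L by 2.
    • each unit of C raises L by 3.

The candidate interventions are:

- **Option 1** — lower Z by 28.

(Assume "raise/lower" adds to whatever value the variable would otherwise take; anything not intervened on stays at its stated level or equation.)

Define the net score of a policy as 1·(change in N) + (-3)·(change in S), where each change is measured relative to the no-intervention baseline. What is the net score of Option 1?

-2128

Baseline:
  Z = 30
  B = 4 − 3·30 = -86
  N = 215 + 30 + 6·(-86) = -271
  S = 284 + 3·30 + 2·(-271) = -168
Option 1 (Z − 28):
  Z = 30 − 28 = 2
  B = 4 − 3·2 = -2
  N = 215 + 2 + 6·(-2) = 205
  S = 284 + 3·2 + 2·205 = 700
ΔN = 205 − (-271) = 476; ΔS = 700 − (-168) = 868
Score = 1·476 + (-3)·868 = -2128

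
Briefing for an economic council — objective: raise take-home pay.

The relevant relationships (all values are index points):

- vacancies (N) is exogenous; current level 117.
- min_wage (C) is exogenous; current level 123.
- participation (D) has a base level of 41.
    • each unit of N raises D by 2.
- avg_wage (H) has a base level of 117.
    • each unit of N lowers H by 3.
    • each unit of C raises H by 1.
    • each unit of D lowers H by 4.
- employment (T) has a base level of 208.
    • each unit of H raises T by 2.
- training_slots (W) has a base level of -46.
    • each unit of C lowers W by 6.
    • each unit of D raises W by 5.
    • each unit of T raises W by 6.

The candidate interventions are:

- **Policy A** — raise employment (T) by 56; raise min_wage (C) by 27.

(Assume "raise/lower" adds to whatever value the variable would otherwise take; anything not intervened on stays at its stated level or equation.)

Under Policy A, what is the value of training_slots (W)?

Policy A (T + 56, C + 27):
  N = 117
  C = 123 + 27 = 150
  D = 41 + 2·117 = 275
  H = 117 − 3·117 + 150 − 4·275 = -1184
  T = 208 + 2·(-1184) (+56 from intervention) = -2104
  W = -46 − 6·150 + 5·275 + 6·(-2104) = -12195

-12195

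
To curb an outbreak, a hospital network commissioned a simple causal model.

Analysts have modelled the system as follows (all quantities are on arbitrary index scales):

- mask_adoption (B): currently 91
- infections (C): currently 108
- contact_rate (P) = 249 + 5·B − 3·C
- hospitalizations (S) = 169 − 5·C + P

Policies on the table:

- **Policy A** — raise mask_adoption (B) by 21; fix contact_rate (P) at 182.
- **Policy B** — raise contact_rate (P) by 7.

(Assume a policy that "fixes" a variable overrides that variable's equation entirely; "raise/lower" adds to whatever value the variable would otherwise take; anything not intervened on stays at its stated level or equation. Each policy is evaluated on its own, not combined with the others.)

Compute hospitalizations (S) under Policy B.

Policy B (P + 7):
  B = 91
  C = 108
  P = 249 + 5·91 − 3·108 (+7 from intervention) = 387
  S = 169 − 5·108 + 387 = 16

16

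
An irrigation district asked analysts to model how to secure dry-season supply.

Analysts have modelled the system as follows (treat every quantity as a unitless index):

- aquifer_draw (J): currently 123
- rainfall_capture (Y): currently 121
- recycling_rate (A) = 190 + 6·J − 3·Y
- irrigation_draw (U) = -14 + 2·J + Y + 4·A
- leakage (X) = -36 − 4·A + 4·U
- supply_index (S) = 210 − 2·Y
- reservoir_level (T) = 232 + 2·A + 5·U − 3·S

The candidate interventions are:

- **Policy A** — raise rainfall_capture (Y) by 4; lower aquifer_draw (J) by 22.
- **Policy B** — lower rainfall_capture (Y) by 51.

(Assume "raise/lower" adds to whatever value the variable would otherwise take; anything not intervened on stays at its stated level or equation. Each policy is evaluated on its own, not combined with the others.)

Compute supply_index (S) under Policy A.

-40

Policy A (Y + 4, J − 22):
  Y = 121 + 4 = 125
  S = 210 − 2·125 = -40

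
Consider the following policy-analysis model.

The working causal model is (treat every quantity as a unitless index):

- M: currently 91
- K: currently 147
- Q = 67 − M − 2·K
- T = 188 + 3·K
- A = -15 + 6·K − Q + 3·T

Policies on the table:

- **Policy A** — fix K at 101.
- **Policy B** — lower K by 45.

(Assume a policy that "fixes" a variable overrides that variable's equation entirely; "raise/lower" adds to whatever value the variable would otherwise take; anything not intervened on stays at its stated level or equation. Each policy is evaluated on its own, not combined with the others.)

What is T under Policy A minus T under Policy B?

Policy A (K := 101):
  K = 101
  T = 188 + 3·101 = 491
Policy B (K − 45):
  K = 147 − 45 = 102
  T = 188 + 3·102 = 494
T: 491 − 494 = -3

-3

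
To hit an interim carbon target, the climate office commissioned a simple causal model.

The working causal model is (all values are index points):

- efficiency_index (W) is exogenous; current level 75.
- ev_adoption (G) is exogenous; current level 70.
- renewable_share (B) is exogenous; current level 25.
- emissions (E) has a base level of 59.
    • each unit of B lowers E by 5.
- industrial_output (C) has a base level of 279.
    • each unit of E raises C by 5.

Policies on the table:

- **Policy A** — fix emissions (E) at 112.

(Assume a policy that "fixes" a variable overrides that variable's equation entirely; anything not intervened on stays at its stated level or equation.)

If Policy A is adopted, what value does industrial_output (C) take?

Policy A (E := 112):
  B = 25
  E = 112
  C = 279 + 5·112 = 839

839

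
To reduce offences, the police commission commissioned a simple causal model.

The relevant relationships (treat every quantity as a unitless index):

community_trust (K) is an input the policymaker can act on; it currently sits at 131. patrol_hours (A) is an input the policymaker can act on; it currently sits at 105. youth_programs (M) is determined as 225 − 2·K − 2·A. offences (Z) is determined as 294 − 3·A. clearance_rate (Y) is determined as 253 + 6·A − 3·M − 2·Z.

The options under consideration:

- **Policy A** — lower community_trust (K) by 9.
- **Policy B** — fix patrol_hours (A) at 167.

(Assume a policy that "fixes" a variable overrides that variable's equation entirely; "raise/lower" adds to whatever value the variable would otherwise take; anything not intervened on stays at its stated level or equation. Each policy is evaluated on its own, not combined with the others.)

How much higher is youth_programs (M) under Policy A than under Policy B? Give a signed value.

142

Policy A (K − 9):
  K = 131 − 9 = 122
  A = 105
  M = 225 − 2·122 − 2·105 = -229
Policy B (A := 167):
  K = 131
  A = 167
  M = 225 − 2·131 − 2·167 = -371
M: -229 − (-371) = 142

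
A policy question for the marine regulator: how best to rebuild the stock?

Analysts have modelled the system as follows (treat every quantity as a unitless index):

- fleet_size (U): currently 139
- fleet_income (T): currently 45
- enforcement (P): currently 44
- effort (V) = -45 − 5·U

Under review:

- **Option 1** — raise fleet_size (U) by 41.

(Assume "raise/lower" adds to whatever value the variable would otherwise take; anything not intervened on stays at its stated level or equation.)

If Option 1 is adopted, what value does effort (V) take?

Option 1 (U + 41):
  U = 139 + 41 = 180
  V = -45 − 5·180 = -945

-945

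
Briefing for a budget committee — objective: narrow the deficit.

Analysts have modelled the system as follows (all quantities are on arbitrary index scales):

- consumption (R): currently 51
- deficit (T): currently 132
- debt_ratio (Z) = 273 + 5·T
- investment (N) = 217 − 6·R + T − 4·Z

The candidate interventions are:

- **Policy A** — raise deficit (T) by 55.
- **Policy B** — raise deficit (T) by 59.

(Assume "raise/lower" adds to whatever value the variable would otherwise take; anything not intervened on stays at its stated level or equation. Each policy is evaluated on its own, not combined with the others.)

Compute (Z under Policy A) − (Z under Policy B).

Policy A (T + 55):
  T = 132 + 55 = 187
  Z = 273 + 5·187 = 1208
Policy B (T + 59):
  T = 132 + 59 = 191
  Z = 273 + 5·191 = 1228
Z: 1208 − 1228 = -20

-20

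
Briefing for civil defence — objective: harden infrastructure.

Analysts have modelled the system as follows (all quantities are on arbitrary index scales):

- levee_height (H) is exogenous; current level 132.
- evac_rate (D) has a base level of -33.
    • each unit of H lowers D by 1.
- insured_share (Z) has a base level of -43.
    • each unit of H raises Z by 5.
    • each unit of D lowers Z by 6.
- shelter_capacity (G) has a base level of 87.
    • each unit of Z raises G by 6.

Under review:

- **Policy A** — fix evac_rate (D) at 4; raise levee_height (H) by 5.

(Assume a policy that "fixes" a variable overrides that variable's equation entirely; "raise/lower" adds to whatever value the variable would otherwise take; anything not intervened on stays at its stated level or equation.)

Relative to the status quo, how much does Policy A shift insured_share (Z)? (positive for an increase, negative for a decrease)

-989

Baseline:
  H = 132
  D = -33 − 132 = -165
  Z = -43 + 5·132 − 6·(-165) = 1607
Policy A (D := 4, H + 5):
  H = 132 + 5 = 137
  D = 4
  Z = -43 + 5·137 − 6·4 = 618
Change in Z: 618 − 1607 = -989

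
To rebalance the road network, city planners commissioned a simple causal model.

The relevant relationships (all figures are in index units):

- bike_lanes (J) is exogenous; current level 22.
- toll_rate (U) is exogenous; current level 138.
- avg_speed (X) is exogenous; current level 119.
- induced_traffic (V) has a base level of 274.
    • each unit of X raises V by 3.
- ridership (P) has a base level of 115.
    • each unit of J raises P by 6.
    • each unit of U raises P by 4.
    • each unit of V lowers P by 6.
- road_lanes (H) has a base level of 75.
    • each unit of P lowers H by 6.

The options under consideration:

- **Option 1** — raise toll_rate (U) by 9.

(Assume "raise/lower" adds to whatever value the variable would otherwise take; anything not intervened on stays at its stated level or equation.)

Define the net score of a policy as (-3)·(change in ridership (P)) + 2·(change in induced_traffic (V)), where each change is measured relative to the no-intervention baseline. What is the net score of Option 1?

-108

Baseline:
  J = 22
  U = 138
  X = 119
  V = 274 + 3·119 = 631
  P = 115 + 6·22 + 4·138 − 6·631 = -2987
Option 1 (U + 9):
  J = 22
  U = 138 + 9 = 147
  X = 119
  V = 274 + 3·119 = 631
  P = 115 + 6·22 + 4·147 − 6·631 = -2951
ΔP = -2951 − (-2987) = 36; ΔV = 631 − 631 = 0
Score = (-3)·36 + 2·0 = -108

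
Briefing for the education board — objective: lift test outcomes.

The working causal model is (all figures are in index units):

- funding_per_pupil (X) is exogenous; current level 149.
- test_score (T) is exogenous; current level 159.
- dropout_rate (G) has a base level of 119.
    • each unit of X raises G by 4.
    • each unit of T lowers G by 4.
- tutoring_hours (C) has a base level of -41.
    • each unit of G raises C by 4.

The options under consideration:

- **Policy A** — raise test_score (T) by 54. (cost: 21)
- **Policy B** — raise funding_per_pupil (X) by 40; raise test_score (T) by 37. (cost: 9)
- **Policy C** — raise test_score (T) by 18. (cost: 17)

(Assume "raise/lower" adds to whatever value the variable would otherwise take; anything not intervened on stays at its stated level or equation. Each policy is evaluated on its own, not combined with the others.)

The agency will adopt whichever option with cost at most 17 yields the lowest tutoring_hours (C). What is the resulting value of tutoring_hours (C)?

-13

Policy B (X + 40, T + 37):
  X = 149 + 40 = 189
  T = 159 + 37 = 196
  G = 119 + 4·189 − 4·196 = 91
  C = -41 + 4·91 = 323
Policy C (T + 18):
  X = 149
  T = 159 + 18 = 177
  G = 119 + 4·149 − 4·177 = 7
  C = -41 + 4·7 = -13
Comparing — Policy B: C=323, Policy C: C=-13. Lowest is -13 (Policy C).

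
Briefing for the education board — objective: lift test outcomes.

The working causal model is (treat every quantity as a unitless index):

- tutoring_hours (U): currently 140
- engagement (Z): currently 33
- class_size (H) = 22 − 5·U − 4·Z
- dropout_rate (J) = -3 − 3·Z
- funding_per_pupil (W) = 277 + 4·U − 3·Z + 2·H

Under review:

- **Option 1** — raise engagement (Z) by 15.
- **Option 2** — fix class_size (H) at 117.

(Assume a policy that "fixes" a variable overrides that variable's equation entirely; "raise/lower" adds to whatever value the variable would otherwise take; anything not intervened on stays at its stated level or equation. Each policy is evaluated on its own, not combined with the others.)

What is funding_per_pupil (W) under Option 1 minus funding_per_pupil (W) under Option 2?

Option 1 (Z + 15):
  U = 140
  Z = 33 + 15 = 48
  H = 22 − 5·140 − 4·48 = -870
  W = 277 + 4·140 − 3·48 + 2·(-870) = -1047
Option 2 (H := 117):
  U = 140
  Z = 33
  H = 117
  W = 277 + 4·140 − 3·33 + 2·117 = 972
W: -1047 − 972 = -2019

-2019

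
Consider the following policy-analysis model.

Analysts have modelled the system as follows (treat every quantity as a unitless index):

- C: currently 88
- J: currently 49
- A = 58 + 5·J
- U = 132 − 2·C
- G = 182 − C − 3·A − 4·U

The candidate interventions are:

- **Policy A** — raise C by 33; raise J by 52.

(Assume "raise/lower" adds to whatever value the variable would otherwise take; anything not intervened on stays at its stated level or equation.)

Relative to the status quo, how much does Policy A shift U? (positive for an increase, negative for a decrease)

Baseline:
  C = 88
  U = 132 − 2·88 = -44
Policy A (C + 33, J + 52):
  C = 88 + 33 = 121
  U = 132 − 2·121 = -110
Change in U: -110 − (-44) = -66

-66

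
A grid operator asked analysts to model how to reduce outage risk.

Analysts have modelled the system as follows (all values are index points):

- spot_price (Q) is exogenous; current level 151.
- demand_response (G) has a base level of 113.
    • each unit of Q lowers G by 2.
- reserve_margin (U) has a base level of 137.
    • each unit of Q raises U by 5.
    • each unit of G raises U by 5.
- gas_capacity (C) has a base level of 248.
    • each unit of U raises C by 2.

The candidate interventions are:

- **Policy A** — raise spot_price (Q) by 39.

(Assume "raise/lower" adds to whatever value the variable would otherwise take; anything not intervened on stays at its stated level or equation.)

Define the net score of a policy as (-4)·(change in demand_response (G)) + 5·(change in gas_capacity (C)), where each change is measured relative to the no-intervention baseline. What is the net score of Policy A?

-1638

Baseline:
  Q = 151
  G = 113 − 2·151 = -189
  U = 137 + 5·151 + 5·(-189) = -53
  C = 248 + 2·(-53) = 142
Policy A (Q + 39):
  Q = 151 + 39 = 190
  G = 113 − 2·190 = -267
  U = 137 + 5·190 + 5·(-267) = -248
  C = 248 + 2·(-248) = -248
ΔG = -267 − (-189) = -78; ΔC = -248 − 142 = -390
Score = (-4)·(-78) + 5·(-390) = -1638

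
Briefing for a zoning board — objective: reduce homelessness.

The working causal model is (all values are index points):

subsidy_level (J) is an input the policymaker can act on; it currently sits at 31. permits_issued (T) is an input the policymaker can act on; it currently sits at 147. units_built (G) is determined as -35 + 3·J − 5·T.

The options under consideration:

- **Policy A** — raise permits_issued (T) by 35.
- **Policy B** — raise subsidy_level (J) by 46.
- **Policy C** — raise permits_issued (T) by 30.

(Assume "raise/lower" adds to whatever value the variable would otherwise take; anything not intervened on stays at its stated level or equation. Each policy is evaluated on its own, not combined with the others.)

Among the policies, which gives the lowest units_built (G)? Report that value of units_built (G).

-852

Policy A (T + 35):
  J = 31
  T = 147 + 35 = 182
  G = -35 + 3·31 − 5·182 = -852
Policy B (J + 46):
  J = 31 + 46 = 77
  T = 147
  G = -35 + 3·77 − 5·147 = -539
Policy C (T + 30):
  J = 31
  T = 147 + 30 = 177
  G = -35 + 3·31 − 5·177 = -827
Comparing — Policy A: G=-852, Policy B: G=-539, Policy C: G=-827. Lowest is -852 (Policy A).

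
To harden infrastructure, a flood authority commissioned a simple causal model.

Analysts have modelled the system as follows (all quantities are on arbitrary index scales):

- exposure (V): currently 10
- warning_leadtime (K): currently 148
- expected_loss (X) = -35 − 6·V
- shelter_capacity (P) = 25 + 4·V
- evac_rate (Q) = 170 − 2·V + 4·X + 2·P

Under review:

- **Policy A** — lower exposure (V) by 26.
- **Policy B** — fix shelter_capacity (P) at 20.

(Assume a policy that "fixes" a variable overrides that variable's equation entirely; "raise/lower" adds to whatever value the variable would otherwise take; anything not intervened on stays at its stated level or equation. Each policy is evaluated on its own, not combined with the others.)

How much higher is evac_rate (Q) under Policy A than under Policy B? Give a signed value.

Policy A (V − 26):
  V = 10 − 26 = -16
  X = -35 − 6·(-16) = 61
  P = 25 + 4·(-16) = -39
  Q = 170 − 2·(-16) + 4·61 + 2·(-39) = 368
Policy B (P := 20):
  V = 10
  X = -35 − 6·10 = -95
  P = 20
  Q = 170 − 2·10 + 4·(-95) + 2·20 = -190
Q: 368 − (-190) = 558

558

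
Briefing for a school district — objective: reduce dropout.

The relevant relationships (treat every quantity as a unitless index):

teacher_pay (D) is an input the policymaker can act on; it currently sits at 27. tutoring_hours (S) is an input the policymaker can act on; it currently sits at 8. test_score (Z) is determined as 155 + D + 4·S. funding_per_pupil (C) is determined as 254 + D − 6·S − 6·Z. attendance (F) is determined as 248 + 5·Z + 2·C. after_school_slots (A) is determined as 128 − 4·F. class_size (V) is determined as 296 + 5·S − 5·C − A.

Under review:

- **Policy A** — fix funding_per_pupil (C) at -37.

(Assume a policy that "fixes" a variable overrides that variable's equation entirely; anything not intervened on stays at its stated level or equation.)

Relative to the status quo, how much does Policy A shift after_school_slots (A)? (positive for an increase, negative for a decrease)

-8112

Baseline:
  D = 27
  S = 8
  Z = 155 + 27 + 4·8 = 214
  C = 254 + 27 − 6·8 − 6·214 = -1051
  F = 248 + 5·214 + 2·(-1051) = -784
  A = 128 − 4·(-784) = 3264
Policy A (C := -37):
  D = 27
  S = 8
  Z = 155 + 27 + 4·8 = 214
  C = -37
  F = 248 + 5·214 + 2·(-37) = 1244
  A = 128 − 4·1244 = -4848
Change in A: -4848 − 3264 = -8112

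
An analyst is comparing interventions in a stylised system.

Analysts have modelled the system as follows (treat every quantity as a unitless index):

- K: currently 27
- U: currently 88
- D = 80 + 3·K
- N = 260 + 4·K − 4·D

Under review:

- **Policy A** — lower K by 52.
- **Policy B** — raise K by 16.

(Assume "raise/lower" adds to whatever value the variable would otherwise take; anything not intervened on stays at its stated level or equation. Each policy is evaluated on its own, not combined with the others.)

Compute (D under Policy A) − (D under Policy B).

-204

Policy A (K − 52):
  K = 27 − 52 = -25
  D = 80 + 3·(-25) = 5
Policy B (K + 16):
  K = 27 + 16 = 43
  D = 80 + 3·43 = 209
D: 5 − 209 = -204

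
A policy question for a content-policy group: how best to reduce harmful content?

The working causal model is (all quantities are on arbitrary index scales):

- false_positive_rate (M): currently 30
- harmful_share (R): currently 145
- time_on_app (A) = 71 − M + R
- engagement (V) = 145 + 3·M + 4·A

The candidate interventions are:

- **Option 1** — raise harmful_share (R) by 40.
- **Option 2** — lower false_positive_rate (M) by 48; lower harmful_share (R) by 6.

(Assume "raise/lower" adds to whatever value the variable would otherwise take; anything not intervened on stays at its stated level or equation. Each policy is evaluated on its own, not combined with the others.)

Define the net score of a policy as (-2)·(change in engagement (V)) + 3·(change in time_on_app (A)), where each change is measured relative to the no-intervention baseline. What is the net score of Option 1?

-200

Baseline:
  M = 30
  R = 145
  A = 71 − 30 + 145 = 186
  V = 145 + 3·30 + 4·186 = 979
Option 1 (R + 40):
  M = 30
  R = 145 + 40 = 185
  A = 71 − 30 + 185 = 226
  V = 145 + 3·30 + 4·226 = 1139
ΔV = 1139 − 979 = 160; ΔA = 226 − 186 = 40
Score = (-2)·160 + 3·40 = -200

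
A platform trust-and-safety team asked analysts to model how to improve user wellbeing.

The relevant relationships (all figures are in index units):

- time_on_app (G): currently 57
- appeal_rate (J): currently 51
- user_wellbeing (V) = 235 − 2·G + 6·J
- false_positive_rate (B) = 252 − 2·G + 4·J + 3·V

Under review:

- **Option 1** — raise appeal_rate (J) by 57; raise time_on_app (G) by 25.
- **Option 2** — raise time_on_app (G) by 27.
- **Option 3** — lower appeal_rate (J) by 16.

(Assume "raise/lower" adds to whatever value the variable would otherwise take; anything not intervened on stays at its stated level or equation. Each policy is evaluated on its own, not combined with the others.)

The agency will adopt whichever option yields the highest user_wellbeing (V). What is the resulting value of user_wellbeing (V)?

Option 1 (J + 57, G + 25):
  G = 57 + 25 = 82
  J = 51 + 57 = 108
  V = 235 − 2·82 + 6·108 = 719
Option 2 (G + 27):
  G = 57 + 27 = 84
  J = 51
  V = 235 − 2·84 + 6·51 = 373
Option 3 (J − 16):
  G = 57
  J = 51 − 16 = 35
  V = 235 − 2·57 + 6·35 = 331
Comparing — Option 1: V=719, Option 2: V=373, Option 3: V=331. Highest is 719 (Option 1).

719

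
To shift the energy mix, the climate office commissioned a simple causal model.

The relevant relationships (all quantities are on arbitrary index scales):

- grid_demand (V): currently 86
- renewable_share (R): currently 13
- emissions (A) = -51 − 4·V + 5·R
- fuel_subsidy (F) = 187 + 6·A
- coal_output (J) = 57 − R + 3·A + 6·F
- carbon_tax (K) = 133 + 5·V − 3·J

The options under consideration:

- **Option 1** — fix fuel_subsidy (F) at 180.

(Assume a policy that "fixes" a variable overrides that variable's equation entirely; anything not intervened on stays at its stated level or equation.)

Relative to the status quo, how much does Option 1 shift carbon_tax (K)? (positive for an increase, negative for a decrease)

-35514

Baseline:
  V = 86
  R = 13
  A = -51 − 4·86 + 5·13 = -330
  F = 187 + 6·(-330) = -1793
  J = 57 − 13 + 3·(-330) + 6·(-1793) = -11704
  K = 133 + 5·86 − 3·(-11704) = 35675
Option 1 (F := 180):
  V = 86
  R = 13
  A = -51 − 4·86 + 5·13 = -330
  F = 180
  J = 57 − 13 + 3·(-330) + 6·180 = 134
  K = 133 + 5·86 − 3·134 = 161
Change in K: 161 − 35675 = -35514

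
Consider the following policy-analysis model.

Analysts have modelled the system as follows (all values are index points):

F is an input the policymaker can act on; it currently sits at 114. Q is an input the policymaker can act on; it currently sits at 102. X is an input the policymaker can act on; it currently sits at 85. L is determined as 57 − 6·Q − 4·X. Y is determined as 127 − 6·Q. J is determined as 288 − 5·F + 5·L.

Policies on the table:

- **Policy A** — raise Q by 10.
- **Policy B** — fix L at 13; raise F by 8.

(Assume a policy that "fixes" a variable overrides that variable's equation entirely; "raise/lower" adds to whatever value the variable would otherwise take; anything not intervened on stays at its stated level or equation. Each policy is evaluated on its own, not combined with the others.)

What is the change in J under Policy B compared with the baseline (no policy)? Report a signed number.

Baseline:
  F = 114
  Q = 102
  X = 85
  L = 57 − 6·102 − 4·85 = -895
  J = 288 − 5·114 + 5·(-895) = -4757
Policy B (L := 13, F + 8):
  F = 114 + 8 = 122
  Q = 102
  X = 85
  L = 13
  J = 288 − 5·122 + 5·13 = -257
Change in J: -257 − (-4757) = 4500

4500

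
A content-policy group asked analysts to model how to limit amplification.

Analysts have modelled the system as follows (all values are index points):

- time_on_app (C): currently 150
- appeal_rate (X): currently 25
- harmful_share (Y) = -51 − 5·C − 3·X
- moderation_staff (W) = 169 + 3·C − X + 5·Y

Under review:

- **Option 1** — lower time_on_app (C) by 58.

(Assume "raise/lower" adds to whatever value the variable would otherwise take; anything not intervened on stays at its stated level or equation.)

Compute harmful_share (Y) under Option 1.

Option 1 (C − 58):
  C = 150 − 58 = 92
  X = 25
  Y = -51 − 5·92 − 3·25 = -586

-586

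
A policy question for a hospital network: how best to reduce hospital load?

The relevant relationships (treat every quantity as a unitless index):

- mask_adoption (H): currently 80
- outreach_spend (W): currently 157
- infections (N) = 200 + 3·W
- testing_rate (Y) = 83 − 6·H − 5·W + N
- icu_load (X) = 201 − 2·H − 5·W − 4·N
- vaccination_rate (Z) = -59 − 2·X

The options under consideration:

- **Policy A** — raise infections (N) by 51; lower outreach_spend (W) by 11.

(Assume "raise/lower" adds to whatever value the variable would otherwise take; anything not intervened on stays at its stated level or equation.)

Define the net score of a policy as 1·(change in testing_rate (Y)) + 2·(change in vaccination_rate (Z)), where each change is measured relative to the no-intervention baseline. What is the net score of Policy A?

Baseline:
  H = 80
  W = 157
  N = 200 + 3·157 = 671
  Y = 83 − 6·80 − 5·157 + 671 = -511
  X = 201 − 2·80 − 5·157 − 4·671 = -3428
  Z = -59 − 2·(-3428) = 6797
Policy A (N + 51, W − 11):
  H = 80
  W = 157 − 11 = 146
  N = 200 + 3·146 (+51 from intervention) = 689
  Y = 83 − 6·80 − 5·146 + 689 = -438
  X = 201 − 2·80 − 5·146 − 4·689 = -3445
  Z = -59 − 2·(-3445) = 6831
ΔY = -438 − (-511) = 73; ΔZ = 6831 − 6797 = 34
Score = 1·73 + 2·34 = 141

141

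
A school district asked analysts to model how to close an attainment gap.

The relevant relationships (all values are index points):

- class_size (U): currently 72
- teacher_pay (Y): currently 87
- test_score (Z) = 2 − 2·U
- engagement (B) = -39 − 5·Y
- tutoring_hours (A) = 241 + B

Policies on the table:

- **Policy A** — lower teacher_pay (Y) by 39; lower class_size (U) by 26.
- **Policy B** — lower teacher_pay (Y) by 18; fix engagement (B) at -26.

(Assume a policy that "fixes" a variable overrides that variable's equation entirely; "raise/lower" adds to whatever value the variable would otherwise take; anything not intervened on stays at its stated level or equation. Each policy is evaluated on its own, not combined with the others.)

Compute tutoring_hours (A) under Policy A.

-38

Policy A (Y − 39, U − 26):
  Y = 87 − 39 = 48
  B = -39 − 5·48 = -279
  A = 241 + (-279) = -38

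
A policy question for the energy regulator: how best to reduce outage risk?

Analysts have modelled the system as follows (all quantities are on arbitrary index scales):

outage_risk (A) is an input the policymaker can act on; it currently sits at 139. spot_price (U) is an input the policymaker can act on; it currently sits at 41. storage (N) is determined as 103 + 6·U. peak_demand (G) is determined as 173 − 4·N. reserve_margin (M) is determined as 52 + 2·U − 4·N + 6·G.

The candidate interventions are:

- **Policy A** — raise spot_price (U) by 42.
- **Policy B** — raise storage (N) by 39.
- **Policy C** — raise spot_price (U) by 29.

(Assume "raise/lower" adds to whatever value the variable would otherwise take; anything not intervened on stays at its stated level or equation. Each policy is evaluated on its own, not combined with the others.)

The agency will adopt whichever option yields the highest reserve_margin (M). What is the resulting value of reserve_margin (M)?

Policy A (U + 42):
  U = 41 + 42 = 83
  N = 103 + 6·83 = 601
  G = 173 − 4·601 = -2231
  M = 52 + 2·83 − 4·601 + 6·(-2231) = -15572
Policy B (N + 39):
  U = 41
  N = 103 + 6·41 (+39 from intervention) = 388
  G = 173 − 4·388 = -1379
  M = 52 + 2·41 − 4·388 + 6·(-1379) = -9692
Policy C (U + 29):
  U = 41 + 29 = 70
  N = 103 + 6·70 = 523
  G = 173 − 4·523 = -1919
  M = 52 + 2·70 − 4·523 + 6·(-1919) = -13414
Comparing — Policy A: M=-15572, Policy B: M=-9692, Policy C: M=-13414. Highest is -9692 (Policy B).

-9692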